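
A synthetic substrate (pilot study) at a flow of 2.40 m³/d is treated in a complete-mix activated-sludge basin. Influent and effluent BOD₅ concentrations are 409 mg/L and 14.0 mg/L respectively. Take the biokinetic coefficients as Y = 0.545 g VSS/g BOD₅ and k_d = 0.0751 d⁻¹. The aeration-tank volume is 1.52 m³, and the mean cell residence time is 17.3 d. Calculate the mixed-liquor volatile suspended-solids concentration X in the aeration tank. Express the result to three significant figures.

From V·X·(1 + k_d·θ_c) = Y·Q·(S₀ − S)·θ_c: X = 0.545 × 2.40 × (409 − 14.0) × 17.3 / [1.52 × (1 + 0.0751 × 17.3)] = 2558 mg/L.

X ≈ 2560 mg/L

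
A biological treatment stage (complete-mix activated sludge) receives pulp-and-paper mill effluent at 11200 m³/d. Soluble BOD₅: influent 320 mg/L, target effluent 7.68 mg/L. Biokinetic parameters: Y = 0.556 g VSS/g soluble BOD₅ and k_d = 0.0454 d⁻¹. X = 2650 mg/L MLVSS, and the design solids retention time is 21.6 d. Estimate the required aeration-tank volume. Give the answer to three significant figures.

V ≈ 8000 m³

Rearranging the biomass balance for a CMAS with decay, V = Y·Q·ΔS·θ_c / [X·(1+k_d θ_c)] = 0.556 × 11200 × (320 − 7.68) × 21.6 / [2650 × (1 + 0.0454 × 21.6)] = 4.2×10^7 / 5249 = 8004 m³.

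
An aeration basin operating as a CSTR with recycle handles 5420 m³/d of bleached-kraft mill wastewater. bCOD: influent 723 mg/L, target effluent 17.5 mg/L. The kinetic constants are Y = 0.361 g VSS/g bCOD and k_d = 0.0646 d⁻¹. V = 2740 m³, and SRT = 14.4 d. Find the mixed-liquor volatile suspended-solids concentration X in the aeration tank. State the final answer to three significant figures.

X ≈ 3760 mg/L

X = Y·Q·ΔS·θ_c / [V·(1 + k_d θ_c)] = 0.361 × 5420 × (723 − 17.5) × 14.4 / [2740 × (1 + 0.0646 × 14.4)] = 3758 mg/L.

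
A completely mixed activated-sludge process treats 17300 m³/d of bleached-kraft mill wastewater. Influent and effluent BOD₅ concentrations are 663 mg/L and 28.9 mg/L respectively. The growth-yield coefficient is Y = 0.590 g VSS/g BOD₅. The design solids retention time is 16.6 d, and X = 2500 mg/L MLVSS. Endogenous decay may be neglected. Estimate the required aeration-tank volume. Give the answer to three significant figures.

V·X = Y·Q·ΔS·θ_c gives V = 0.590 × 17300 × (663 − 28.9) × 16.6 / 2500 = 42976 m³.

V ≈ 43000 m³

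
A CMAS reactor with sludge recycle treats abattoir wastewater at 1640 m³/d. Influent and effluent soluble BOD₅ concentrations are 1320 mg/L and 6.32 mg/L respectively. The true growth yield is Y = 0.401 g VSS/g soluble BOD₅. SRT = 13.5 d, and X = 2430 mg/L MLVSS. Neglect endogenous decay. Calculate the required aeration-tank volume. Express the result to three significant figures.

V ≈ 4800 m³

Biomass mass balance (decay neglected): V·X = Y·Q·(S₀ − S)·θ_c, so V = 0.401 × 1640 × (1320 − 6.32) × 13.5 / 2430 = 4800 m³.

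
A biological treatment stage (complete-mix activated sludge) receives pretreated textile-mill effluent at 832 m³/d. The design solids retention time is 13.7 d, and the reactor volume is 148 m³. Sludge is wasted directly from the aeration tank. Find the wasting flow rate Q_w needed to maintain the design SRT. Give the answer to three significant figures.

With mixed-liquor wasting, θ_c = V/Q_w, so Q_w = V/θ_c = 148.0/13.7 = 10.80 m³/d.

Q_w ≈ 10.8 m³/d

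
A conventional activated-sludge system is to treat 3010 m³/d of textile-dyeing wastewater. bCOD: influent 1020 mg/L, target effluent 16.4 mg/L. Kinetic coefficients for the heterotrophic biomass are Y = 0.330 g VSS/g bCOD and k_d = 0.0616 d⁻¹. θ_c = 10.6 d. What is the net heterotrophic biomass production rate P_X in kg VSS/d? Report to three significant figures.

P_X ≈ 603 kg VSS/d

Y_obs = Y / (1 + k_d θ_c) = 0.330 / (1 + 0.0616 × 10.6) = 0.330 / 1.653 = 0.1996.
Q·(S₀ − S) = 3010 × (1020 − 16.4) × 10⁻³ = 3021 kg/d removed.
Net biomass production P_X = Y_obs × Q·(S₀ − S) = 0.1996 × 3021 = 603.1 kg VSS/d.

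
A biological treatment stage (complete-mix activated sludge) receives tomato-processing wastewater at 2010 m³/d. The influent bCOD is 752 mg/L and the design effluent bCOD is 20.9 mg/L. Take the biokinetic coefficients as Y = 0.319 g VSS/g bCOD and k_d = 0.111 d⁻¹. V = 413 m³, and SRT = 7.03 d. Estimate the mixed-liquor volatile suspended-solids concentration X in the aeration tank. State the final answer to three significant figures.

X ≈ 4480 mg/L

X = Y·Q·ΔS·θ_c / [V·(1 + k_d θ_c)] = 0.319 × 2010 × (752 − 20.9) × 7.03 / [413 × (1 + 0.111 × 7.03)] = 4482 mg/L.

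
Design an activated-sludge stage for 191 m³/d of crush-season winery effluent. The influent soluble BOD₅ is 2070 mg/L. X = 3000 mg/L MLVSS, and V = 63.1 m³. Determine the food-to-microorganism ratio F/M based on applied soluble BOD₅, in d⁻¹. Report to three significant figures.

F/M ≈ 2.09 d⁻¹

F/M = applied load / biomass = Q·S₀/(V·X) = 191 × 2070 / (63.10 × 3000) = 2.089 d⁻¹.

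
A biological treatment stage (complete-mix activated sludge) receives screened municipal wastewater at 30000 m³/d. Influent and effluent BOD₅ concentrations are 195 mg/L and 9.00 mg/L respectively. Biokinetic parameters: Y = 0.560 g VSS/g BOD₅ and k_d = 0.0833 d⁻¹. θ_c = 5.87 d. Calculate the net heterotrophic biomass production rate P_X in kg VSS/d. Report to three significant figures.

Observed yield with endogenous decay: Y_obs = Y / (1 + k_d·θ_c) = 0.560 / (1 + 0.0833 × 5.87) = 0.560 / 1.489 = 0.3761 g VSS/g BOD₅.
Substrate removed = Q·(S₀ − S) = 30000 m³/d × (195 − 9.00) g/m³ = 5.58×10^6 g/d = 5580 kg/d.
Biomass produced: P_X = Y_obs·Q·ΔS = 0.3761 × 5580 ≈ 2099 kg VSS/d.

P_X ≈ 2100 kg VSS/d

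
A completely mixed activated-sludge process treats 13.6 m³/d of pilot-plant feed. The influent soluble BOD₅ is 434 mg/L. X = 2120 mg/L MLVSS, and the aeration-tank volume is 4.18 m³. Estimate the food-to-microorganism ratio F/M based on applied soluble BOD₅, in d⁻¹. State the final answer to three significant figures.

F/M ≈ 0.666 d⁻¹

F/M = Q·S₀ / (V·X) = 13.6 × 434 / (4.180 × 2120) = 0.6661 g soluble BOD₅·(g VSS·d)⁻¹.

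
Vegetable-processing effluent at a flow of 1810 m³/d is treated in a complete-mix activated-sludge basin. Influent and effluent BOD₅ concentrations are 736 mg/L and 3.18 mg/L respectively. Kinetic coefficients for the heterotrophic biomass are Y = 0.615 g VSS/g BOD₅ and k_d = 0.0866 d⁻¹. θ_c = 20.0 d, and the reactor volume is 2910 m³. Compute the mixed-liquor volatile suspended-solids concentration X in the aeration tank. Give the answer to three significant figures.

X ≈ 2050 mg/L

From V·X·(1 + k_d·θ_c) = Y·Q·(S₀ − S)·θ_c: X = 0.615 × 1810 × (736 − 3.18) × 20.0 / [2910 × (1 + 0.0866 × 20.0)] = 2052 mg/L.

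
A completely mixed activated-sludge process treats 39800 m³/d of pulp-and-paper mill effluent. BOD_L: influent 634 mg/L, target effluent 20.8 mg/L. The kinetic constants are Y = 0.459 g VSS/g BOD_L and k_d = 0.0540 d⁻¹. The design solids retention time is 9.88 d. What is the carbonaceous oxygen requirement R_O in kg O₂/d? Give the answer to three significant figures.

R_O ≈ 14000 kg O₂/d

Observed yield with endogenous decay: Y_obs = Y / (1 + k_d·θ_c) = 0.459 / (1 + 0.0540 × 9.88) = 0.459 / 1.534 = 0.2993 g VSS/g BOD_L.
Mass of BOD_L removed per day: Q(S₀ − S) = 39800 × 613.2 g/m³ = 24405 kg/d.
Biomass synthesised: P_X = Y_obs × 24405 = 7305 kg VSS/d.
R_O = Q·(S₀ − S) − 1.42·P_X = 24405 − 1.42 × 7305 = 14033 kg O₂/d.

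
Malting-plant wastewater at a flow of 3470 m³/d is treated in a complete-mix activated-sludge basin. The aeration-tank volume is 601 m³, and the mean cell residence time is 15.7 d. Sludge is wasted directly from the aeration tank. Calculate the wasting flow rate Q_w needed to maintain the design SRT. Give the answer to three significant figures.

Q_w ≈ 38.3 m³/d

With mixed-liquor wasting, θ_c = V/Q_w, so Q_w = V/θ_c = 601.0/15.7 = 38.28 m³/d.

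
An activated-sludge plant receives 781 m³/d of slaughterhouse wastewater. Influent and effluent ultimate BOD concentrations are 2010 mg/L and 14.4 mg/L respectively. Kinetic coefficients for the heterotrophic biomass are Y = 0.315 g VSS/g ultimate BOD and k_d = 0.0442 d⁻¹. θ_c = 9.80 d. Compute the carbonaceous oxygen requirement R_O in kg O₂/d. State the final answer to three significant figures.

R_O ≈ 1070 kg O₂/d

Observed yield with endogenous decay: Y_obs = Y / (1 + k_d·θ_c) = 0.315 / (1 + 0.0442 × 9.80) = 0.315 / 1.433 = 0.2198 g VSS/g ultimate BOD.
Mass of ultimate BOD removed per day: Q(S₀ − S) = 781 × 1996 g/m³ = 1559 kg/d.
Biomass synthesised: P_X = Y_obs × 1559 = 342.6 kg VSS/d.
R_O = Q·(S₀ − S) − 1.42·P_X = 1559 − 1.42 × 342.6 = 1072 kg O₂/d.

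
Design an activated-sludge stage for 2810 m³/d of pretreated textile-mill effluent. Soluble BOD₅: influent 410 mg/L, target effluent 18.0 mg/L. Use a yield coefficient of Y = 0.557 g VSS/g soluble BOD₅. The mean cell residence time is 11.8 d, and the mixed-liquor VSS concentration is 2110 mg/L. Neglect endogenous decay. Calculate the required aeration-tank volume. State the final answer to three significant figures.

With k_d = 0 the design equation reduces to V = Y Q (S₀−S) θ_c / X = 0.557 × 2810 × (410 − 18.0) × 11.8 / 2110 = 3431 m³.

V ≈ 3430 m³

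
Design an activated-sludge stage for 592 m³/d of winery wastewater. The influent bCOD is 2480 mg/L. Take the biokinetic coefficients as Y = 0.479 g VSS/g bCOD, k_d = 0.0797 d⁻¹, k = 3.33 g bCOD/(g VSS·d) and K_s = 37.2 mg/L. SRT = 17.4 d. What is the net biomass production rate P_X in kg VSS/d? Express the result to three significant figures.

P_X ≈ 294 kg VSS/d

Effluent substrate depends only on kinetics and SRT: S = K_s(1 + k_d θ_c) / [θ_c(Yk − k_d) − 1] = 37.2 × (1 + 0.0797 × 17.4) / [17.4 × (0.479 × 3.33 − 0.0797) − 1] = 88.79 / 25.37 = 3.500 mg/L.
Observed yield with endogenous decay: Y_obs = Y / (1 + k_d·θ_c) = 0.479 / (1 + 0.0797 × 17.4) = 0.479 / 2.387 = 0.2007 g VSS/g bCOD.
ΔS = 2480 − 3.50 = 2476 mg/L, so the substrate removal rate is 592 × 2476/1000 = 1466 kg bCOD/d.
Net biomass production P_X = Y_obs × Q·(S₀ − S) = 0.2007 × 1466 = 294.2 kg VSS/d.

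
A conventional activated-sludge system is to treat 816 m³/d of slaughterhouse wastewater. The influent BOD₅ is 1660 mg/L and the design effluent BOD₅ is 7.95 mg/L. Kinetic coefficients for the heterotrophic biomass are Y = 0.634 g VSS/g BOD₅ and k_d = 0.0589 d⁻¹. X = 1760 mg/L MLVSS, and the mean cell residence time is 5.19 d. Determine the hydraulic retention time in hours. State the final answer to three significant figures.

τ ≈ 56.8 h

From the SRT design equation V = Y Q (S₀−S) θ_c / [X (1 + k_d θ_c)] = 0.634 × 816 × (1660 − 7.95) × 5.19 / [1760 × (1 + 0.0589 × 5.19)] = 4.44×10^6 / 2298 = 1930 m³.
τ = V/Q = 1930/816 = 2.366 d, or 56.77 h.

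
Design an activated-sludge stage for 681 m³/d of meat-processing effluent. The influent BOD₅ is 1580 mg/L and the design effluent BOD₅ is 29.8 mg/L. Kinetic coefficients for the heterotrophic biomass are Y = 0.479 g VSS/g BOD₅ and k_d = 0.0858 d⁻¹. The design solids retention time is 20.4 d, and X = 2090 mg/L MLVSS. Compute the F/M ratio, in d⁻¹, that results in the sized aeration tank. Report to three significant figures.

Steady-state biomass mass balance: V·X·(1 + k_d·θ_c) = Y·Q·(S₀ − S)·θ_c, so V = 0.479 × 681 × (1580 − 29.8) × 20.4 / [2090 × (1 + 0.0858 × 20.4)] = 1.03×10^7 / 5748 = 1795 m³.
Food-to-microorganism ratio F/M = Q S₀ / (V X) = 681 × 1580 / (1795 × 2090) = 0.2869 d⁻¹.

F/M ≈ 0.287 d⁻¹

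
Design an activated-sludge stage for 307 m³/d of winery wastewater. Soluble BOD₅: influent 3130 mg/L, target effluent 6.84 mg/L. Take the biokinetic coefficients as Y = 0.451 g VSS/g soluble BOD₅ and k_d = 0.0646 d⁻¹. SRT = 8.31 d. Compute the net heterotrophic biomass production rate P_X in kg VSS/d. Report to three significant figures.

Y_obs = Y / (1 + k_d θ_c) = 0.451 / (1 + 0.0646 × 8.31) = 0.451 / 1.537 = 0.2935.
ΔS = 3130 − 6.84 = 3123 mg/L, so the substrate removal rate is 307 × 3123/1000 = 958.8 kg soluble BOD₅/d.
Net biomass production P_X = Y_obs × Q·(S₀ − S) = 0.2935 × 958.8 = 281.4 kg VSS/d.

P_X ≈ 281 kg VSS/d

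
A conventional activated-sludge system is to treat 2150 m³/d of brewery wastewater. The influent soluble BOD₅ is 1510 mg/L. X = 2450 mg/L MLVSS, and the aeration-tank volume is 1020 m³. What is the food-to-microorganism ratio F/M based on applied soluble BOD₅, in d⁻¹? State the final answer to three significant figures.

Food-to-microorganism ratio F/M = Q S₀ / (V X) = 2150 × 1510 / (1020 × 2450) = 1.299 d⁻¹.

F/M ≈ 1.30 d⁻¹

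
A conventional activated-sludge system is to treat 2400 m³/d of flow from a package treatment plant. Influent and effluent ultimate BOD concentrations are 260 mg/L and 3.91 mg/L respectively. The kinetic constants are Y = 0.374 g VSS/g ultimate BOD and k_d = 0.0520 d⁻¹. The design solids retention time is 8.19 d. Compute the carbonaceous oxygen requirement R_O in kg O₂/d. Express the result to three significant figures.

Observed yield with endogenous decay: Y_obs = Y / (1 + k_d·θ_c) = 0.374 / (1 + 0.0520 × 8.19) = 0.374 / 1.426 = 0.2623 g VSS/g ultimate BOD.
Substrate removed = Q·(S₀ − S) = 2400 m³/d × (260 − 3.91) g/m³ = 6.15×10^5 g/d = 614.6 kg/d.
P_X = Y_obs·Q·(S₀ − S) = 0.2623 × 614.6 = 161.2 kg VSS/d.
Carbonaceous O₂ demand = substrate oxidised − cell-mass equivalent = 614.6 − 1.42 × 161.2 = 385.7 kg O₂/d.

R_O ≈ 386 kg O₂/d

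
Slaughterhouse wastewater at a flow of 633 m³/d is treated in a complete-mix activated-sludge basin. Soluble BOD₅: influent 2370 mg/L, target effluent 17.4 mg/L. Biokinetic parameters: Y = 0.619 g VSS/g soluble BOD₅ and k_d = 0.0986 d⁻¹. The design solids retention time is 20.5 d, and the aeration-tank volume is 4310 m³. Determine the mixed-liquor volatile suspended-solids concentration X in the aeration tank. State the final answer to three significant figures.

X ≈ 1450 mg/L

From V·X·(1 + k_d·θ_c) = Y·Q·(S₀ − S)·θ_c: X = 0.619 × 633 × (2370 − 17.4) × 20.5 / [4310 × (1 + 0.0986 × 20.5)] = 1451 mg/L.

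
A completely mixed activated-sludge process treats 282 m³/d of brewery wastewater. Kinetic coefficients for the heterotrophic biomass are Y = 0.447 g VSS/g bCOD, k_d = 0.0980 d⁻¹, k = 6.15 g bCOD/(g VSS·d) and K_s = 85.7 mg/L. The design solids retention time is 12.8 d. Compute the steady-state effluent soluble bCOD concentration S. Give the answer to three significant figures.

From the Monod/SRT balance for a CMAS, S = K_s·(1+k_d θ_c)/[θ_c·(Y k − k_d) − 1] = 85.7 × (1 + 0.0980 × 12.8) / [12.8 × (0.447 × 6.15 − 0.0980) − 1] = 193.2 / 32.93 = 5.866 mg/L.

S ≈ 5.87 mg/L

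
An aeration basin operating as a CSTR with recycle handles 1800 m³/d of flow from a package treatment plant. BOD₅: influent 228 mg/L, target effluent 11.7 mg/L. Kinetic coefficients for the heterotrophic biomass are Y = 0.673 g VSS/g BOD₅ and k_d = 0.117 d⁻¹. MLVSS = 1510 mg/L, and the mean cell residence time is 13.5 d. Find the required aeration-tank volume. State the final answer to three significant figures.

V ≈ 908 m³

Steady-state biomass mass balance: V·X·(1 + k_d·θ_c) = Y·Q·(S₀ − S)·θ_c, so V = 0.673 × 1800 × (228 − 11.7) × 13.5 / [1510 × (1 + 0.117 × 13.5)] = 3.54×10^6 / 3895 = 908.2 m³.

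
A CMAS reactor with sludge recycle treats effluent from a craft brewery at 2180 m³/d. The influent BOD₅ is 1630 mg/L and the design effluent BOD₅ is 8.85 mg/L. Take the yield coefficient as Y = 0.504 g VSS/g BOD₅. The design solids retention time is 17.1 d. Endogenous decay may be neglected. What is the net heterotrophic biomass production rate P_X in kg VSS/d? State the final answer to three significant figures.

P_X ≈ 1780 kg VSS/d

No decay correction is needed, so Y_obs = Y = 0.504.
ΔS = 1630 − 8.85 = 1621 mg/L, so the substrate removal rate is 2180 × 1621/1000 = 3534 kg BOD₅/d.
Biomass produced: P_X = Y_obs·Q·ΔS = 0.5040 × 3534 ≈ 1781 kg VSS/d.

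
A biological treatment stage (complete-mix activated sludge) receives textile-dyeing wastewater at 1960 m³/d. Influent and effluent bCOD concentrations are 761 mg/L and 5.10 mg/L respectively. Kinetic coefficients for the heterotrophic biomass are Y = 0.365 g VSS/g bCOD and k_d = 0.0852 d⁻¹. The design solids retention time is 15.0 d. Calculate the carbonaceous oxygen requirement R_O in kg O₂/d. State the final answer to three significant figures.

R_O ≈ 1140 kg O₂/d

Correct the yield for decay: Y_obs = Y/(1 + k_d θ_c) = 0.365 / (1 + 0.0852 × 15.0) = 0.365 / 2.278 = 0.1602.
Q·(S₀ − S) = 1960 × (761 − 5.10) × 10⁻³ = 1482 kg/d removed.
Biomass synthesised: P_X = Y_obs × 1482 = 237.4 kg VSS/d.
R_O = Q·ΔS − 1.42 P_X = 1482 − 337.1 = 1144 kg O₂/d.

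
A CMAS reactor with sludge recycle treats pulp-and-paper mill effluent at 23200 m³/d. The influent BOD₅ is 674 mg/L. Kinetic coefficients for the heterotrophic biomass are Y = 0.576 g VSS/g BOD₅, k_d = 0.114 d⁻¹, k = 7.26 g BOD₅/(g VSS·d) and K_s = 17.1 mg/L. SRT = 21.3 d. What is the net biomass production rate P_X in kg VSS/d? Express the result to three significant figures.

From the Monod/SRT balance for a CMAS, S = K_s·(1+k_d θ_c)/[θ_c·(Y k − k_d) − 1] = 17.1 × (1 + 0.114 × 21.3) / [21.3 × (0.576 × 7.26 − 0.114) − 1] = 58.62 / 85.64 = 0.6845 mg/L.
The observed yield is Y_obs = Y/(1 + k_d·θ_c) = 0.576 / (1 + 0.114 × 21.3) = 0.576 / 3.428 = 0.1680 g VSS per g BOD₅ removed.
ΔS = 674 − 0.684 = 673.3 mg/L, so the substrate removal rate is 23200 × 673.3/1000 = 15621 kg BOD₅/d.
Biomass produced: P_X = Y_obs·Q·ΔS = 0.1680 × 15621 ≈ 2625 kg VSS/d.

P_X ≈ 2620 kg VSS/d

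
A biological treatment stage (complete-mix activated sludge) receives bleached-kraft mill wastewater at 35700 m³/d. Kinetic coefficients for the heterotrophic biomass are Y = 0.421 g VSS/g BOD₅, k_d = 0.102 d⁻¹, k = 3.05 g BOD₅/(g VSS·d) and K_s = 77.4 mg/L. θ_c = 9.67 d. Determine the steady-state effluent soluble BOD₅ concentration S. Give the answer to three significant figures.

Effluent substrate depends only on kinetics and SRT: S = K_s(1 + k_d θ_c) / [θ_c(Yk − k_d) − 1] = 77.4 × (1 + 0.102 × 9.67) / [9.67 × (0.421 × 3.05 − 0.102) − 1] = 153.7 / 10.43 = 14.74 mg/L.

S ≈ 14.7 mg/L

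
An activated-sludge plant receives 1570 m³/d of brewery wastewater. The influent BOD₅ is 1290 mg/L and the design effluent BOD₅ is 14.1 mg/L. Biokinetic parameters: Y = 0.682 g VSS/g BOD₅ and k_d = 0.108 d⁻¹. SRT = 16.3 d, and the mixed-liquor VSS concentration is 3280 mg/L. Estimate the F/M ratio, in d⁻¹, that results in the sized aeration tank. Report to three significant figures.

Steady-state biomass mass balance: V·X·(1 + k_d·θ_c) = Y·Q·(S₀ − S)·θ_c, so V = 0.682 × 1570 × (1290 − 14.1) × 16.3 / [3280 × (1 + 0.108 × 16.3)] = 2.23×10^7 / 9054 = 2459 m³.
Food-to-microorganism ratio F/M = Q S₀ / (V X) = 1570 × 1290 / (2459 × 3280) = 0.2511 d⁻¹.

F/M ≈ 0.251 d⁻¹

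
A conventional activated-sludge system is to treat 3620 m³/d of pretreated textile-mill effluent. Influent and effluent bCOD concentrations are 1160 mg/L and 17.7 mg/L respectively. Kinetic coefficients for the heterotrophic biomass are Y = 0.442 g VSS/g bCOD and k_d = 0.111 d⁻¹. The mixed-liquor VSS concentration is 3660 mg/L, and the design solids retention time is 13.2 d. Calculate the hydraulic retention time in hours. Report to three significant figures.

From the SRT design equation V = Y Q (S₀−S) θ_c / [X (1 + k_d θ_c)] = 0.442 × 3620 × (1160 − 17.7) × 13.2 / [3660 × (1 + 0.111 × 13.2)] = 2.41×10^7 / 9023 = 2674 m³.
τ = V/Q = 2674/3620 = 0.7387 d, or 17.73 h.

τ ≈ 17.7 h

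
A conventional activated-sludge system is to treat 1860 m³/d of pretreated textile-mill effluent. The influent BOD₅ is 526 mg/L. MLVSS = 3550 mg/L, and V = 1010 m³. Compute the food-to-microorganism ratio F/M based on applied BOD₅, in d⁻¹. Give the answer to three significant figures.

F/M ≈ 0.273 d⁻¹

F/M = applied load / biomass = Q·S₀/(V·X) = 1860 × 526 / (1010 × 3550) = 0.2729 d⁻¹.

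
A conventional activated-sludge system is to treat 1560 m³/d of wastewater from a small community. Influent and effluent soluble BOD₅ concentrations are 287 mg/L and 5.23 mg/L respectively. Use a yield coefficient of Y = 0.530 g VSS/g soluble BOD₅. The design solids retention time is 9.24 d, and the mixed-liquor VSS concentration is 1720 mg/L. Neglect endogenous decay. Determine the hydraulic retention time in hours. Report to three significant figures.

V·X = Y·Q·ΔS·θ_c gives V = 0.530 × 1560 × (287 − 5.23) × 9.24 / 1720 = 1252 m³.
HRT = V/Q = 1252 m³ / 1560 m³·d⁻¹ = 0.8023 d × 24 = 19.25 h.

τ ≈ 19.3 h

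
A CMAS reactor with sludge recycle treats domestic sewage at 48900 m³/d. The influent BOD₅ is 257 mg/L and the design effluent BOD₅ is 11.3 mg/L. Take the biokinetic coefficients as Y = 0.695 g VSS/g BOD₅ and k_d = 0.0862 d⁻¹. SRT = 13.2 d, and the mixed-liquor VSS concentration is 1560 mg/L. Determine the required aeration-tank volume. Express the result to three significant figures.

V ≈ 33100 m³

Steady-state biomass mass balance: V·X·(1 + k_d·θ_c) = Y·Q·(S₀ − S)·θ_c, so V = 0.695 × 48900 × (257 − 11.3) × 13.2 / [1560 × (1 + 0.0862 × 13.2)] = 1.1×10^8 / 3335 = 33050 m³.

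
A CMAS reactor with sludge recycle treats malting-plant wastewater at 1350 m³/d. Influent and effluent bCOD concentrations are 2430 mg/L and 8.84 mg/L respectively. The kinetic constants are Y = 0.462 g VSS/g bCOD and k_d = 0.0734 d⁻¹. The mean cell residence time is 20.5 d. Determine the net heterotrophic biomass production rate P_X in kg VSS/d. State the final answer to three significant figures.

Observed yield with endogenous decay: Y_obs = Y / (1 + k_d·θ_c) = 0.462 / (1 + 0.0734 × 20.5) = 0.462 / 2.505 = 0.1845 g VSS/g bCOD.
ΔS = 2430 − 8.84 = 2421 mg/L, so the substrate removal rate is 1350 × 2421/1000 = 3269 kg bCOD/d.
Biomass produced: P_X = Y_obs·Q·ΔS = 0.1845 × 3269 ≈ 602.9 kg VSS/d.

P_X ≈ 603 kg VSS/d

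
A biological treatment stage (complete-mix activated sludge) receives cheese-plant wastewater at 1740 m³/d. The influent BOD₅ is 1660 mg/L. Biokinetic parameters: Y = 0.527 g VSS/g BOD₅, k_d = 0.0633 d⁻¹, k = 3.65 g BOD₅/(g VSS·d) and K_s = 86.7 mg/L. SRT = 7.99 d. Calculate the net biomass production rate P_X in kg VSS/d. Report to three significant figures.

P_X ≈ 1010 kg VSS/d

For a completely mixed reactor with recycle the Lawrence–McCarty relation gives S = K_s·(1 + k_d·θ_c) / [θ_c·(Y·k − k_d) − 1] = 86.7 × (1 + 0.0633 × 7.99) / [7.99 × (0.527 × 3.65 − 0.0633) − 1] = 130.5 / 13.86 = 9.417 mg/L.
The observed yield is Y_obs = Y/(1 + k_d·θ_c) = 0.527 / (1 + 0.0633 × 7.99) = 0.527 / 1.506 = 0.3500 g VSS per g BOD₅ removed.
Q·(S₀ − S) = 1740 × (1660 − 9.42) × 10⁻³ = 2872 kg/d removed.
Net biomass production P_X = Y_obs × Q·(S₀ − S) = 0.3500 × 2872 = 1005 kg VSS/d.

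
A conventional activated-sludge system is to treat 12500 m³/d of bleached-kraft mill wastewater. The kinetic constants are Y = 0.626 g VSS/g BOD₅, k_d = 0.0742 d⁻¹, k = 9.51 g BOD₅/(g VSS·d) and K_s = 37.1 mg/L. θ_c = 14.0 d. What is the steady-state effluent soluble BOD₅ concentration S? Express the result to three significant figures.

S ≈ 0.930 mg/L

From the Monod/SRT balance for a CMAS, S = K_s·(1+k_d θ_c)/[θ_c·(Y k − k_d) − 1] = 37.1 × (1 + 0.0742 × 14.0) / [14.0 × (0.626 × 9.51 − 0.0742) − 1] = 75.64 / 81.31 = 0.9303 mg/L.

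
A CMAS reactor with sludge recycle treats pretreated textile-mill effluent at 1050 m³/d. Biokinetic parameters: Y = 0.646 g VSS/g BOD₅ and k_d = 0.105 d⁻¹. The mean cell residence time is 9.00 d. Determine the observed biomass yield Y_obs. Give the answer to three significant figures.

Y_obs ≈ 0.332 g VSS/g BOD₅

The observed yield is Y_obs = Y/(1 + k_d·θ_c) = 0.646 / (1 + 0.105 × 9.00) = 0.646 / 1.945 = 0.3321 g VSS per g BOD₅ removed.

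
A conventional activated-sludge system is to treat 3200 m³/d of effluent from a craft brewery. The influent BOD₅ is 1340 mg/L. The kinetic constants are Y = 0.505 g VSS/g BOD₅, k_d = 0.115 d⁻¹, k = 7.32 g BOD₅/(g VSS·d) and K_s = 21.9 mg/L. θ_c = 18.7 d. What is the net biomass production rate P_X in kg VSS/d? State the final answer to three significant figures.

P_X ≈ 687 kg VSS/d

From the Monod/SRT balance for a CMAS, S = K_s·(1+k_d θ_c)/[θ_c·(Y k − k_d) − 1] = 21.9 × (1 + 0.115 × 18.7) / [18.7 × (0.505 × 7.32 − 0.115) − 1] = 69.00 / 65.98 = 1.046 mg/L.
Correct the yield for decay: Y_obs = Y/(1 + k_d θ_c) = 0.505 / (1 + 0.115 × 18.7) = 0.505 / 3.151 = 0.1603.
ΔS = 1340 − 1.05 = 1339 mg/L, so the substrate removal rate is 3200 × 1339/1000 = 4285 kg BOD₅/d.
P_X = Y_obs · Q(S₀ − S) = 0.1603 × 4285 = 686.8 kg VSS/d.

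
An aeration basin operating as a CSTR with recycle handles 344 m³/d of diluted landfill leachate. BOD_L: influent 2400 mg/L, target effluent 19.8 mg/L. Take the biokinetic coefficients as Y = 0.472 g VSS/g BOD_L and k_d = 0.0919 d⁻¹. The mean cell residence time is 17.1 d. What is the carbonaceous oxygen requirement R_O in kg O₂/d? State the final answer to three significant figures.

R_O ≈ 605 kg O₂/d

Observed yield with endogenous decay: Y_obs = Y / (1 + k_d·θ_c) = 0.472 / (1 + 0.0919 × 17.1) = 0.472 / 2.571 = 0.1836 g VSS/g BOD_L.
ΔS = 2400 − 19.8 = 2380 mg/L, so the substrate removal rate is 344 × 2380/1000 = 818.8 kg BOD_L/d.
Biomass synthesised: P_X = Y_obs × 818.8 = 150.3 kg VSS/d.
R_O = Q·ΔS − 1.42 P_X = 818.8 − 213.4 = 605.4 kg O₂/d.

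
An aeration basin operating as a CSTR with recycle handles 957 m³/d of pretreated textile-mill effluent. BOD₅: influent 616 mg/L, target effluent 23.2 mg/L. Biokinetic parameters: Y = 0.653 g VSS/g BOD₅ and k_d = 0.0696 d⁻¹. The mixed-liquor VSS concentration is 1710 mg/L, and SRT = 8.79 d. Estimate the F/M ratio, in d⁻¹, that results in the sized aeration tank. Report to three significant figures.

From the SRT design equation V = Y Q (S₀−S) θ_c / [X (1 + k_d θ_c)] = 0.653 × 957 × (616 − 23.2) × 8.79 / [1710 × (1 + 0.0696 × 8.79)] = 3.26×10^6 / 2756 = 1181 m³.
F/M = Q·S₀ / (V·X) = 957 × 616 / (1181 × 1710) = 0.2918 g BOD₅·(g VSS·d)⁻¹.

F/M ≈ 0.292 d⁻¹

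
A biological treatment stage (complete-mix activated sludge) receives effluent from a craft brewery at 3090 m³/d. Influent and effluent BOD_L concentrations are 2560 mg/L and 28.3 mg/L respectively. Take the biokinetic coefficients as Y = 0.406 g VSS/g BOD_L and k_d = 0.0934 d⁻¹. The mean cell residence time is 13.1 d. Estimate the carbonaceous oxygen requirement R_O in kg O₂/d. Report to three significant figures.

R_O ≈ 5790 kg O₂/d

Observed yield with endogenous decay: Y_obs = Y / (1 + k_d·θ_c) = 0.406 / (1 + 0.0934 × 13.1) = 0.406 / 2.224 = 0.1826 g VSS/g BOD_L.
Mass of BOD_L removed per day: Q(S₀ − S) = 3090 × 2532 g/m³ = 7823 kg/d.
P_X = Y_obs·Q·(S₀ − S) = 0.1826 × 7823 = 1428 kg VSS/d.
R_O = Q·ΔS − 1.42 P_X = 7823 − 2028 = 5795 kg O₂/d.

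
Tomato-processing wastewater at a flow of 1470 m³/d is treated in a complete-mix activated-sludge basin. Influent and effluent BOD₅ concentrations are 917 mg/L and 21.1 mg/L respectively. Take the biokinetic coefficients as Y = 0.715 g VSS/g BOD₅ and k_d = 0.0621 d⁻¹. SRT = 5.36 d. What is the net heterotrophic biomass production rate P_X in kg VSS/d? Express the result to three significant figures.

P_X ≈ 706 kg VSS/d

Observed yield with endogenous decay: Y_obs = Y / (1 + k_d·θ_c) = 0.715 / (1 + 0.0621 × 5.36) = 0.715 / 1.333 = 0.5364 g VSS/g BOD₅.
Substrate removed = Q·(S₀ − S) = 1470 m³/d × (917 − 21.1) g/m³ = 1.32×10^6 g/d = 1317 kg/d.
P_X = Y_obs · Q(S₀ − S) = 0.5364 × 1317 = 706.5 kg VSS/d.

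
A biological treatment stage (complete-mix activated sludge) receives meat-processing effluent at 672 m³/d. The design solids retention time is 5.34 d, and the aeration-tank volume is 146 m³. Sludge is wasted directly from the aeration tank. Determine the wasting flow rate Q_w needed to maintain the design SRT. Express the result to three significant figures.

Q_w ≈ 27.3 m³/d

For wasting at MLVSS concentration, Q_w = V/θ_c = 146.0/5.34 = 27.34 m³/d.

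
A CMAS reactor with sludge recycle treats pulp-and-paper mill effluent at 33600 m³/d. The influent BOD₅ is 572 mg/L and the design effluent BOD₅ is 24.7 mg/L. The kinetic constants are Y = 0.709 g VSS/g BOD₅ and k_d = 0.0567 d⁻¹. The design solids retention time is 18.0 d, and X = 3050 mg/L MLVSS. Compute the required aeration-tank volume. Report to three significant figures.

V ≈ 38100 m³

From the SRT design equation V = Y Q (S₀−S) θ_c / [X (1 + k_d θ_c)] = 0.709 × 33600 × (572 − 24.7) × 18.0 / [3050 × (1 + 0.0567 × 18.0)] = 2.35×10^8 / 6163 = 38081 m³.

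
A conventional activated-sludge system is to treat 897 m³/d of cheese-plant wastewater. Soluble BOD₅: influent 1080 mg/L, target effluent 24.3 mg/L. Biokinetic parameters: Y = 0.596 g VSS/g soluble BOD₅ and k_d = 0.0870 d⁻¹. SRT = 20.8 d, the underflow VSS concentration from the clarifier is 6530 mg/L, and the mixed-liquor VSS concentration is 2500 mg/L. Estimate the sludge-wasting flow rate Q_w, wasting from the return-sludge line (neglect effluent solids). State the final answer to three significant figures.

Q_w ≈ 30.8 m³/d

Steady-state biomass mass balance: V·X·(1 + k_d·θ_c) = Y·Q·(S₀ − S)·θ_c, so V = 0.596 × 897 × (1080 − 24.3) × 20.8 / [2500 × (1 + 0.0870 × 20.8)] = 1.17×10^7 / 7024 = 1671 m³.
Q_w = (V·X)/(θ_c X_r) = 1671 × 2500 / (20.8 × 6530) = 30.76 m³/d.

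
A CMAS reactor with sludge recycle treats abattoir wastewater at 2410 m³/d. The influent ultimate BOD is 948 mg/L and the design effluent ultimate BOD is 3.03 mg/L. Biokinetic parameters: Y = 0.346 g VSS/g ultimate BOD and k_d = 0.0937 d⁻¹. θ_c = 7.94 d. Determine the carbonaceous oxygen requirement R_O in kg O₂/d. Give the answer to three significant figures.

Correct the yield for decay: Y_obs = Y/(1 + k_d θ_c) = 0.346 / (1 + 0.0937 × 7.94) = 0.346 / 1.744 = 0.1984.
ΔS = 948 − 3.03 = 945.0 mg/L, so the substrate removal rate is 2410 × 945.0/1000 = 2277 kg ultimate BOD/d.
P_X = Y_obs·Q·(S₀ − S) = 0.1984 × 2277 = 451.8 kg VSS/d.
R_O = Q·ΔS − 1.42 P_X = 2277 − 641.6 = 1636 kg O₂/d.

R_O ≈ 1640 kg O₂/d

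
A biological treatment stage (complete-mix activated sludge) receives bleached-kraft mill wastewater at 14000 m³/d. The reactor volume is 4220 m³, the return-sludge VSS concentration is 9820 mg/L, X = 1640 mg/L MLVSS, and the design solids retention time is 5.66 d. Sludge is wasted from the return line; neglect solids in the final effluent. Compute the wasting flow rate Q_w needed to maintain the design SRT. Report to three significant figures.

Wasting from the return line (neglecting effluent solids): Q_w = V·X / (θ_c·X_r) = 4220 × 1640 / (5.66 × 9820) = 124.5 m³/d.

Q_w ≈ 125 m³/d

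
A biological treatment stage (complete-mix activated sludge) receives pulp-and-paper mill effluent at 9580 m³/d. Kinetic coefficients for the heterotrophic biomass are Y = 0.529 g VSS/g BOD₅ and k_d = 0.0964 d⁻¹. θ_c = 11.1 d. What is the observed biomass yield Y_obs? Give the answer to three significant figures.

Correct the yield for decay: Y_obs = Y/(1 + k_d θ_c) = 0.529 / (1 + 0.0964 × 11.1) = 0.529 / 2.070 = 0.2556.

Y_obs ≈ 0.256 g VSS/g BOD₅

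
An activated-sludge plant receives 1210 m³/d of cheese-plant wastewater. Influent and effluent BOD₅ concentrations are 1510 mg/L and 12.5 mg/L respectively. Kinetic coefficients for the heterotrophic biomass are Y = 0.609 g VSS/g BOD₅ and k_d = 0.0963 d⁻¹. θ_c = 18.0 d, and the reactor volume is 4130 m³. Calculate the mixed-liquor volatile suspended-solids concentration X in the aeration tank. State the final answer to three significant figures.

Solving the biomass balance for X: X = Y Q (S₀−S) θ_c / [V (1+k_d θ_c)] = 0.609 × 1210 × (1510 − 12.5) × 18.0 / [4130 × (1 + 0.0963 × 18.0)] = 1759 mg/L.

X ≈ 1760 mg/L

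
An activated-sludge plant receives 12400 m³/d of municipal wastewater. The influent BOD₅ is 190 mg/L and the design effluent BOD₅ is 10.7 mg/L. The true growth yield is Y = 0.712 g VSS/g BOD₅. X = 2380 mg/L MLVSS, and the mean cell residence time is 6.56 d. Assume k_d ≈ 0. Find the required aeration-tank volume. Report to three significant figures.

With k_d = 0 the design equation reduces to V = Y Q (S₀−S) θ_c / X = 0.712 × 12400 × (190 − 10.7) × 6.56 / 2380 = 4363 m³.

V ≈ 4360 m³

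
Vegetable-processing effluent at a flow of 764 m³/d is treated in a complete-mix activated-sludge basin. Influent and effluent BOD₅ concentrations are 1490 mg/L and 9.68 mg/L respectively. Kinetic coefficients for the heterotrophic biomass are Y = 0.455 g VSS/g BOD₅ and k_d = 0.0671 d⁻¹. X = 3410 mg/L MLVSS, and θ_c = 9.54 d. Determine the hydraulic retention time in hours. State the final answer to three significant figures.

τ ≈ 27.6 h

Rearranging the biomass balance for a CMAS with decay, V = Y·Q·ΔS·θ_c / [X·(1+k_d θ_c)] = 0.455 × 764 × (1490 − 9.68) × 9.54 / [3410 × (1 + 0.0671 × 9.54)] = 4.91×10^6 / 5593 = 877.8 m³.
τ = V/Q = 877.8/764 = 1.149 d, or 27.57 h.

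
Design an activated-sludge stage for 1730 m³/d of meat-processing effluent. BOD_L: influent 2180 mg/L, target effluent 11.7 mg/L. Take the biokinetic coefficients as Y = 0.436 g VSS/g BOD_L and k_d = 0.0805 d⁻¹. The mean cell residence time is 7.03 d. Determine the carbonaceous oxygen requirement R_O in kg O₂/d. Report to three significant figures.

R_O ≈ 2270 kg O₂/d

Y_obs = Y / (1 + k_d θ_c) = 0.436 / (1 + 0.0805 × 7.03) = 0.436 / 1.566 = 0.2784.
Q·(S₀ − S) = 1730 × (2180 − 11.7) × 10⁻³ = 3751 kg/d removed.
Net sludge production P_X = 0.2784 × 3751 = 1044 kg VSS/d.
R_O = Q·ΔS − 1.42 P_X = 3751 − 1483 = 2268 kg O₂/d.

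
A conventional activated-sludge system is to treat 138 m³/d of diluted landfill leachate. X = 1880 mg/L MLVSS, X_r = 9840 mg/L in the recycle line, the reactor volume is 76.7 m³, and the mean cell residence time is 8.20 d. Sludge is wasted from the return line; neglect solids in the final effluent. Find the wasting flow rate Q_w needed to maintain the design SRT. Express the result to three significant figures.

Q_w ≈ 1.79 m³/d

θ_c = V·X/(Q_w·X_r) when wasting from the recycle, so Q_w = V·X/(θ_c·X_r) = 76.70 × 1880 / (8.20 × 9840) = 1.787 m³/d.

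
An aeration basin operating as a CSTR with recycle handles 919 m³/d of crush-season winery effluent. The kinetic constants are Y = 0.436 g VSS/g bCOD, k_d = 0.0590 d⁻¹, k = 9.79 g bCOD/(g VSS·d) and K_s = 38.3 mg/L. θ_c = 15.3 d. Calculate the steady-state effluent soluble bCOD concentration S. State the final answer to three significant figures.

S ≈ 1.15 mg/L

From the Monod/SRT balance for a CMAS, S = K_s·(1+k_d θ_c)/[θ_c·(Y k − k_d) − 1] = 38.3 × (1 + 0.0590 × 15.3) / [15.3 × (0.436 × 9.79 − 0.0590) − 1] = 72.87 / 63.40 = 1.149 mg/L.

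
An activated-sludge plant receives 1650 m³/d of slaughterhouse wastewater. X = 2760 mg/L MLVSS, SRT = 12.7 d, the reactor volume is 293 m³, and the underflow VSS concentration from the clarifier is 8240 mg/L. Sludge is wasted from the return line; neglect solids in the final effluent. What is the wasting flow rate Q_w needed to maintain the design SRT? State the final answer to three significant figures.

Q_w = (V·X)/(θ_c X_r) = 293.0 × 2760 / (12.7 × 8240) = 7.728 m³/d.

Q_w ≈ 7.73 m³/d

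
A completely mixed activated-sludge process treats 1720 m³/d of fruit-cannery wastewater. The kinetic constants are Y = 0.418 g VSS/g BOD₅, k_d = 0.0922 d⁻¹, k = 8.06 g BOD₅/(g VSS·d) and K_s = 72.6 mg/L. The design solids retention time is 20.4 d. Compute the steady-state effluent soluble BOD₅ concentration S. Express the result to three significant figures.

S ≈ 3.18 mg/L

For a completely mixed reactor with recycle the Lawrence–McCarty relation gives S = K_s·(1 + k_d·θ_c) / [θ_c·(Y·k − k_d) − 1] = 72.6 × (1 + 0.0922 × 20.4) / [20.4 × (0.418 × 8.06 − 0.0922) − 1] = 209.2 / 65.85 = 3.176 mg/L.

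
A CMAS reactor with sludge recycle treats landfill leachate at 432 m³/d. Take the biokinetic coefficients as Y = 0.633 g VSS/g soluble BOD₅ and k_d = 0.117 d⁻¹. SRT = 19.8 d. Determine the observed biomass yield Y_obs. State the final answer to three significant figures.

Y_obs ≈ 0.191 g VSS/g soluble BOD₅

Y_obs = Y / (1 + k_d θ_c) = 0.633 / (1 + 0.117 × 19.8) = 0.633 / 3.317 = 0.1909.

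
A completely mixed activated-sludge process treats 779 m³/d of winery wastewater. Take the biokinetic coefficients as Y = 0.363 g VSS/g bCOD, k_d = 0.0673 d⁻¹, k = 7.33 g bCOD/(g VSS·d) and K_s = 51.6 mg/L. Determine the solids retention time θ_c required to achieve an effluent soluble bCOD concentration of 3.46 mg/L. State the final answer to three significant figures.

θ_c ≈ 10.0 d

From 1/θ_c = Y·k·S/(K_s + S) − k_d: Y·k·S/(K_s+S) = 0.363 × 7.33 × 3.46 / (51.6 + 3.46) = 0.1672 d⁻¹.
1/θ_c = 0.1672 − 0.0673 = 0.09991 d⁻¹, so θ_c = 10.01 d.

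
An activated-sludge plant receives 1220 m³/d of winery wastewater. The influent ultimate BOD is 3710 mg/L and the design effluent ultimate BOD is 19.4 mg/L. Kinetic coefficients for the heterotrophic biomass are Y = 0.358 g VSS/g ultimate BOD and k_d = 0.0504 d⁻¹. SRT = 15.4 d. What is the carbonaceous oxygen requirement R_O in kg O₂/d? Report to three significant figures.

Y_obs = Y / (1 + k_d θ_c) = 0.358 / (1 + 0.0504 × 15.4) = 0.358 / 1.776 = 0.2016.
Substrate removed = Q·(S₀ − S) = 1220 m³/d × (3710 − 19.4) g/m³ = 4.5×10^6 g/d = 4503 kg/d.
Biomass synthesised: P_X = Y_obs × 4503 = 907.5 kg VSS/d.
R_O = Q·ΔS − 1.42 P_X = 4503 − 1289 = 3214 kg O₂/d.

R_O ≈ 3210 kg O₂/d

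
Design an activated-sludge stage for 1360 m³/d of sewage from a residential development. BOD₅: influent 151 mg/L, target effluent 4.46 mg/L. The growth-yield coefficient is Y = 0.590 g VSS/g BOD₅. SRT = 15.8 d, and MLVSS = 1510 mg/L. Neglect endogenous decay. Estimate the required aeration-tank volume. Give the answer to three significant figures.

Biomass mass balance (decay neglected): V·X = Y·Q·(S₀ − S)·θ_c, so V = 0.590 × 1360 × (151 − 4.46) × 15.8 / 1510 = 1230 m³.

V ≈ 1230 m³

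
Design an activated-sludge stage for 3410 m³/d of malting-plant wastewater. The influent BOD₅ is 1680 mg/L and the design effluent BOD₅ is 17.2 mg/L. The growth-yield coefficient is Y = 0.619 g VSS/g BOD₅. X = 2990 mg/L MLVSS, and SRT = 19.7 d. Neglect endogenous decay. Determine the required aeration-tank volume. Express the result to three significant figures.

V ≈ 23100 m³

V·X = Y·Q·ΔS·θ_c gives V = 0.619 × 3410 × (1680 − 17.2) × 19.7 / 2990 = 23125 m³.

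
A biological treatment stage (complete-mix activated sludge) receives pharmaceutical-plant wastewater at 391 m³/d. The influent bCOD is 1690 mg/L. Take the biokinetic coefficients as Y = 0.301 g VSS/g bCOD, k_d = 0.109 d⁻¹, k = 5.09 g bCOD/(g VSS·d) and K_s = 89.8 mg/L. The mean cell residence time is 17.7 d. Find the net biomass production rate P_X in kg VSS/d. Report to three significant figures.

P_X ≈ 67.5 kg VSS/d

For a completely mixed reactor with recycle the Lawrence–McCarty relation gives S = K_s·(1 + k_d·θ_c) / [θ_c·(Y·k − k_d) − 1] = 89.8 × (1 + 0.109 × 17.7) / [17.7 × (0.301 × 5.09 − 0.109) − 1] = 263.1 / 24.19 = 10.87 mg/L.
Correct the yield for decay: Y_obs = Y/(1 + k_d θ_c) = 0.301 / (1 + 0.109 × 17.7) = 0.301 / 2.929 = 0.1028.
ΔS = 1690 − 10.9 = 1679 mg/L, so the substrate removal rate is 391 × 1679/1000 = 656.5 kg bCOD/d.
P_X = Y_obs · Q(S₀ − S) = 0.1028 × 656.5 = 67.46 kg VSS/d.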